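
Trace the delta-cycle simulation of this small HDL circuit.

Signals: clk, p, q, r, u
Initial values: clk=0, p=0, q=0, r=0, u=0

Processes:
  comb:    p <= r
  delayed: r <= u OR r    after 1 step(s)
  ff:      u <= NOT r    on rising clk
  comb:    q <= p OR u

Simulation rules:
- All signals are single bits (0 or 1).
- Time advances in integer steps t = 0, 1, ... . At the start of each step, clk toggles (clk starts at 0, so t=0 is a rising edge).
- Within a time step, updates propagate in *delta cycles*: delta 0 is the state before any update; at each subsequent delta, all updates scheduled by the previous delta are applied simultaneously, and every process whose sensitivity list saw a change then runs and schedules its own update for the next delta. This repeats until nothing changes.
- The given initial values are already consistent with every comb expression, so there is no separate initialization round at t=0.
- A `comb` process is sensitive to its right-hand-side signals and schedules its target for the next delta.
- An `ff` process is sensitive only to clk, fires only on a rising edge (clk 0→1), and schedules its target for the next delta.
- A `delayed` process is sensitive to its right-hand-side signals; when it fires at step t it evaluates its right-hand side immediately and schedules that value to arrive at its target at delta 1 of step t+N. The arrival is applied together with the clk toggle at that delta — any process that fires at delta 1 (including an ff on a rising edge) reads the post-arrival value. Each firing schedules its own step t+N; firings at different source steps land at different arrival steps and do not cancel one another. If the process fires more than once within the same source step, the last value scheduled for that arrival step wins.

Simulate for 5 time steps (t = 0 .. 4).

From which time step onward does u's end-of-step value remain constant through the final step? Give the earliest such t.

t=0 Δ0: r=0 clk=0 p=0 u=0 q=0
  Δ1: clk:0→1
  Δ2: u:0→1
  Δ3: q:0→1
  (3Δ to stable)
t=1 Δ0: r=0 clk=1 p=0 u=1 q=1
  Δ1: r:0→1, clk:1→0
  Δ2: p:0→1
  (2Δ to stable)
t=2 Δ0: r=1 clk=0 p=1 u=1 q=1
  Δ1: clk:0→1
  Δ2: u:1→0
  (2Δ to stable)
t=3 Δ0: r=1 clk=1 p=1 u=0 q=1
  Δ1: clk:1→0
  (1Δ to stable)
t=4 Δ0: r=1 clk=0 p=1 u=0 q=1
  Δ1: clk:0→1
  (1Δ to stable)

2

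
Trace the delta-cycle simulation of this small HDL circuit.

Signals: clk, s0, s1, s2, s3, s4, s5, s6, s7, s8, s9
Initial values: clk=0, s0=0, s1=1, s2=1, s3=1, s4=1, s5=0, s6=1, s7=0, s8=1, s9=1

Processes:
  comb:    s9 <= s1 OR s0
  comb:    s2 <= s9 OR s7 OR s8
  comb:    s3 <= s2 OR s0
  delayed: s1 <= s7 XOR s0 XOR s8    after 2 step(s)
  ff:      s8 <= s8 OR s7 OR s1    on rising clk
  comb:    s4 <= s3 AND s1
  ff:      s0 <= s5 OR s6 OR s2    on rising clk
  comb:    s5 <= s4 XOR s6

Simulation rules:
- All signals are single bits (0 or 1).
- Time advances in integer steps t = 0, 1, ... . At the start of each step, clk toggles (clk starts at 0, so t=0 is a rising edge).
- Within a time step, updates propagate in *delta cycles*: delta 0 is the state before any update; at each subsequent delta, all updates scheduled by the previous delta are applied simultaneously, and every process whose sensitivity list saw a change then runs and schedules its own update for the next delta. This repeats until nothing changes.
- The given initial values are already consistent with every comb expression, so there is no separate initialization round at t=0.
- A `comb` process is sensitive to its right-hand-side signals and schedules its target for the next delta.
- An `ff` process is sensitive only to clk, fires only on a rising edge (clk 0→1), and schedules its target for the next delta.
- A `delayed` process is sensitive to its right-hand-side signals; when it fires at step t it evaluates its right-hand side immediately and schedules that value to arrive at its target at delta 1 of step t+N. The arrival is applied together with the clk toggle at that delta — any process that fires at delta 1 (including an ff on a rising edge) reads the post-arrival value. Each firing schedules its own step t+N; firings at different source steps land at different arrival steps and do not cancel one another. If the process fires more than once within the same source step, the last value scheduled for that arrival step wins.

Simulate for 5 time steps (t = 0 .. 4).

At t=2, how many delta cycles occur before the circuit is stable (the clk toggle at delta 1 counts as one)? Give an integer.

3

t0.Δ0 s4=1 s2=1 clk=0 s6=1 s8=1 s0=0 s9=1 s1=1 s5=0 s3=1 s7=0
t0.Δ1 s4=1 s2=1 clk=1 s6=1 s8=1 s0=0 s9=1 s1=1 s5=0 s3=1 s7=0
t0.Δ2 s4=1 s2=1 clk=1 s6=1 s8=1 s0=1 s9=1 s1=1 s5=0 s3=1 s7=0
t1.Δ0 s4=1 s2=1 clk=1 s6=1 s8=1 s0=1 s9=1 s1=1 s5=0 s3=1 s7=0
t1.Δ1 s4=1 s2=1 clk=0 s6=1 s8=1 s0=1 s9=1 s1=1 s5=0 s3=1 s7=0
t2.Δ0 s4=1 s2=1 clk=0 s6=1 s8=1 s0=1 s9=1 s1=1 s5=0 s3=1 s7=0
t2.Δ1 s4=1 s2=1 clk=1 s6=1 s8=1 s0=1 s9=1 s1=0 s5=0 s3=1 s7=0
t2.Δ2 s4=0 s2=1 clk=1 s6=1 s8=1 s0=1 s9=1 s1=0 s5=0 s3=1 s7=0
t2.Δ3 s4=0 s2=1 clk=1 s6=1 s8=1 s0=1 s9=1 s1=0 s5=1 s3=1 s7=0
t3.Δ0 s4=0 s2=1 clk=1 s6=1 s8=1 s0=1 s9=1 s1=0 s5=1 s3=1 s7=0
t3.Δ1 s4=0 s2=1 clk=0 s6=1 s8=1 s0=1 s9=1 s1=0 s5=1 s3=1 s7=0
t4.Δ0 s4=0 s2=1 clk=0 s6=1 s8=1 s0=1 s9=1 s1=0 s5=1 s3=1 s7=0
t4.Δ1 s4=0 s2=1 clk=1 s6=1 s8=1 s0=1 s9=1 s1=0 s5=1 s3=1 s7=0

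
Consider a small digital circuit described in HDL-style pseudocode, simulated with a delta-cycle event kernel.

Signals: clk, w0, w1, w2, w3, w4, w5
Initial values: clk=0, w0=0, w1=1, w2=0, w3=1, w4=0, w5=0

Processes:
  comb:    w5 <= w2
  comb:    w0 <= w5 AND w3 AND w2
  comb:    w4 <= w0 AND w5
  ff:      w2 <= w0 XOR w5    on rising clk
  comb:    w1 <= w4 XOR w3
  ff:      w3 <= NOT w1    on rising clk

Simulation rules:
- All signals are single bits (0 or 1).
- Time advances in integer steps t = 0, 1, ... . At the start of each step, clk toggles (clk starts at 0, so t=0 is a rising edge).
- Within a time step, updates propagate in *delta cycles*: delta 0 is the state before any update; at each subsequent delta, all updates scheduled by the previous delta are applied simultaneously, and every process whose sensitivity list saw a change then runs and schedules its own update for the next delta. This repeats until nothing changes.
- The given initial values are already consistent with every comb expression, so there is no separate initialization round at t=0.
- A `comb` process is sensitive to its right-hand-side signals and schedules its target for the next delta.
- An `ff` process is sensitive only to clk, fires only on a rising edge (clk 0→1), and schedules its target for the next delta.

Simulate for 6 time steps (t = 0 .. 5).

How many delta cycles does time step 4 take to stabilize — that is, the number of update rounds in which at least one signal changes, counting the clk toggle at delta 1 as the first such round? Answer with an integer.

t0.Δ0 w0=0 w3=1 w4=0 w5=0 clk=0 w2=0 w1=1
t0.Δ1 w0=0 w3=1 w4=0 w5=0 clk=1 w2=0 w1=1
t0.Δ2 w0=0 w3=0 w4=0 w5=0 clk=1 w2=0 w1=1
t0.Δ3 w0=0 w3=0 w4=0 w5=0 clk=1 w2=0 w1=0
t1.Δ0 w0=0 w3=0 w4=0 w5=0 clk=1 w2=0 w1=0
t1.Δ1 w0=0 w3=0 w4=0 w5=0 clk=0 w2=0 w1=0
t2.Δ0 w0=0 w3=0 w4=0 w5=0 clk=0 w2=0 w1=0
t2.Δ1 w0=0 w3=0 w4=0 w5=0 clk=1 w2=0 w1=0
t2.Δ2 w0=0 w3=1 w4=0 w5=0 clk=1 w2=0 w1=0
t2.Δ3 w0=0 w3=1 w4=0 w5=0 clk=1 w2=0 w1=1
t3.Δ0 w0=0 w3=1 w4=0 w5=0 clk=1 w2=0 w1=1
t3.Δ1 w0=0 w3=1 w4=0 w5=0 clk=0 w2=0 w1=1
t4.Δ0 w0=0 w3=1 w4=0 w5=0 clk=0 w2=0 w1=1
t4.Δ1 w0=0 w3=1 w4=0 w5=0 clk=1 w2=0 w1=1
t4.Δ2 w0=0 w3=0 w4=0 w5=0 clk=1 w2=0 w1=1
t4.Δ3 w0=0 w3=0 w4=0 w5=0 clk=1 w2=0 w1=0
t5.Δ0 w0=0 w3=0 w4=0 w5=0 clk=1 w2=0 w1=0
t5.Δ1 w0=0 w3=0 w4=0 w5=0 clk=0 w2=0 w1=0

3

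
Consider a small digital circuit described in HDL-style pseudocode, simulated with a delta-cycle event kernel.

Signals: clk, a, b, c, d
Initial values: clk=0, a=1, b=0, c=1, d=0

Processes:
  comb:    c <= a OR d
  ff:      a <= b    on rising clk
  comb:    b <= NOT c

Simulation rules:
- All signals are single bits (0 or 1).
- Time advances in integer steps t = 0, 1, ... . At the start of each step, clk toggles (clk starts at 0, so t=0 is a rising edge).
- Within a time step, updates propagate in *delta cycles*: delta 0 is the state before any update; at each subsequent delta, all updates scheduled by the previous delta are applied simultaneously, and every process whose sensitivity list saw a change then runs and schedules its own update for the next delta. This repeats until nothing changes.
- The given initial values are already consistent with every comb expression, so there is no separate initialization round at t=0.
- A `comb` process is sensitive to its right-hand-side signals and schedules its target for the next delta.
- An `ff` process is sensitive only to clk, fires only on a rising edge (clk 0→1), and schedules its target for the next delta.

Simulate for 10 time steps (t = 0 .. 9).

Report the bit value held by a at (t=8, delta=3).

0

t=0 Δ0: b=0 d=0 clk=0 a=1 c=1
  Δ1: clk:0→1
  Δ2: a:1→0
  Δ3: c:1→0
  Δ4: b:0→1
  (4Δ to stable)
t=1 Δ0: b=1 d=0 clk=1 a=0 c=0
  Δ1: clk:1→0
  (1Δ to stable)
t=2 Δ0: b=1 d=0 clk=0 a=0 c=0
  Δ1: clk:0→1
  Δ2: a:0→1
  Δ3: c:0→1
  Δ4: b:1→0
  (4Δ to stable)
t=3 Δ0: b=0 d=0 clk=1 a=1 c=1
  Δ1: clk:1→0
  (1Δ to stable)
t=4 Δ0: b=0 d=0 clk=0 a=1 c=1
  Δ1: clk:0→1
  Δ2: a:1→0
  Δ3: c:1→0
  Δ4: b:0→1
  (4Δ to stable)
t=5 Δ0: b=1 d=0 clk=1 a=0 c=0
  Δ1: clk:1→0
  (1Δ to stable)
t=6 Δ0: b=1 d=0 clk=0 a=0 c=0
  Δ1: clk:0→1
  Δ2: a:0→1
  Δ3: c:0→1
  Δ4: b:1→0
  (4Δ to stable)
t=7 Δ0: b=0 d=0 clk=1 a=1 c=1
  Δ1: clk:1→0
  (1Δ to stable)
t=8 Δ0: b=0 d=0 clk=0 a=1 c=1
  Δ1: clk:0→1
  Δ2: a:1→0
  Δ3: c:1→0
  Δ4: b:0→1
  (4Δ to stable)
t=9 Δ0: b=1 d=0 clk=1 a=0 c=0
  Δ1: clk:1→0
  (1Δ to stable)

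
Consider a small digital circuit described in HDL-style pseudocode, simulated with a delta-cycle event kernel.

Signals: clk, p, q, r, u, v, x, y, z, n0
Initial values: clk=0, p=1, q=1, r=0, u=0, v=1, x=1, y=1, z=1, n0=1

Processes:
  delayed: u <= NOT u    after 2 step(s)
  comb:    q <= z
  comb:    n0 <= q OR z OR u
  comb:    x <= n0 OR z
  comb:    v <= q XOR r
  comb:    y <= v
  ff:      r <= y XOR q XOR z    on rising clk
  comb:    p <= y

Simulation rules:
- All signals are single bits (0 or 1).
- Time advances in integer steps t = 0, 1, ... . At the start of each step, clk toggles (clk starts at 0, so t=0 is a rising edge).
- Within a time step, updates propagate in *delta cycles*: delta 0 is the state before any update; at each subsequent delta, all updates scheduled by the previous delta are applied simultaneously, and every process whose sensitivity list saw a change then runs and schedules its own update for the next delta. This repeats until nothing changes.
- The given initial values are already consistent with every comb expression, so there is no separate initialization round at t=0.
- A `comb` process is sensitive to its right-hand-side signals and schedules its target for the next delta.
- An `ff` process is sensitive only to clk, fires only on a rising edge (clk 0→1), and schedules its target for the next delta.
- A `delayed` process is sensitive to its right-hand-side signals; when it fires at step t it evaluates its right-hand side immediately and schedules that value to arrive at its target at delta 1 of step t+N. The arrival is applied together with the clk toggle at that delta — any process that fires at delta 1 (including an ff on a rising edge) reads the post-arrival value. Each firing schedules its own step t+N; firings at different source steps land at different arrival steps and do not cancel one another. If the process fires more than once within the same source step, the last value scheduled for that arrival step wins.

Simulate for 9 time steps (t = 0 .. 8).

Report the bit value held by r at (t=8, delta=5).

t0.Δ0 v=1 z=1 y=1 u=0 n0=1 x=1 q=1 r=0 clk=0 p=1
t0.Δ1 v=1 z=1 y=1 u=0 n0=1 x=1 q=1 r=0 clk=1 p=1
t0.Δ2 v=1 z=1 y=1 u=0 n0=1 x=1 q=1 r=1 clk=1 p=1
t0.Δ3 v=0 z=1 y=1 u=0 n0=1 x=1 q=1 r=1 clk=1 p=1
t0.Δ4 v=0 z=1 y=0 u=0 n0=1 x=1 q=1 r=1 clk=1 p=1
t0.Δ5 v=0 z=1 y=0 u=0 n0=1 x=1 q=1 r=1 clk=1 p=0
t1.Δ0 v=0 z=1 y=0 u=0 n0=1 x=1 q=1 r=1 clk=1 p=0
t1.Δ1 v=0 z=1 y=0 u=0 n0=1 x=1 q=1 r=1 clk=0 p=0
t2.Δ0 v=0 z=1 y=0 u=0 n0=1 x=1 q=1 r=1 clk=0 p=0
t2.Δ1 v=0 z=1 y=0 u=0 n0=1 x=1 q=1 r=1 clk=1 p=0
t2.Δ2 v=0 z=1 y=0 u=0 n0=1 x=1 q=1 r=0 clk=1 p=0
t2.Δ3 v=1 z=1 y=0 u=0 n0=1 x=1 q=1 r=0 clk=1 p=0
t2.Δ4 v=1 z=1 y=1 u=0 n0=1 x=1 q=1 r=0 clk=1 p=0
t2.Δ5 v=1 z=1 y=1 u=0 n0=1 x=1 q=1 r=0 clk=1 p=1
t3.Δ0 v=1 z=1 y=1 u=0 n0=1 x=1 q=1 r=0 clk=1 p=1
t3.Δ1 v=1 z=1 y=1 u=0 n0=1 x=1 q=1 r=0 clk=0 p=1
t4.Δ0 v=1 z=1 y=1 u=0 n0=1 x=1 q=1 r=0 clk=0 p=1
t4.Δ1 v=1 z=1 y=1 u=0 n0=1 x=1 q=1 r=0 clk=1 p=1
t4.Δ2 v=1 z=1 y=1 u=0 n0=1 x=1 q=1 r=1 clk=1 p=1
t4.Δ3 v=0 z=1 y=1 u=0 n0=1 x=1 q=1 r=1 clk=1 p=1
t4.Δ4 v=0 z=1 y=0 u=0 n0=1 x=1 q=1 r=1 clk=1 p=1
t4.Δ5 v=0 z=1 y=0 u=0 n0=1 x=1 q=1 r=1 clk=1 p=0
t5.Δ0 v=0 z=1 y=0 u=0 n0=1 x=1 q=1 r=1 clk=1 p=0
t5.Δ1 v=0 z=1 y=0 u=0 n0=1 x=1 q=1 r=1 clk=0 p=0
t6.Δ0 v=0 z=1 y=0 u=0 n0=1 x=1 q=1 r=1 clk=0 p=0
t6.Δ1 v=0 z=1 y=0 u=0 n0=1 x=1 q=1 r=1 clk=1 p=0
t6.Δ2 v=0 z=1 y=0 u=0 n0=1 x=1 q=1 r=0 clk=1 p=0
t6.Δ3 v=1 z=1 y=0 u=0 n0=1 x=1 q=1 r=0 clk=1 p=0
t6.Δ4 v=1 z=1 y=1 u=0 n0=1 x=1 q=1 r=0 clk=1 p=0
t6.Δ5 v=1 z=1 y=1 u=0 n0=1 x=1 q=1 r=0 clk=1 p=1
t7.Δ0 v=1 z=1 y=1 u=0 n0=1 x=1 q=1 r=0 clk=1 p=1
t7.Δ1 v=1 z=1 y=1 u=0 n0=1 x=1 q=1 r=0 clk=0 p=1
t8.Δ0 v=1 z=1 y=1 u=0 n0=1 x=1 q=1 r=0 clk=0 p=1
t8.Δ1 v=1 z=1 y=1 u=0 n0=1 x=1 q=1 r=0 clk=1 p=1
t8.Δ2 v=1 z=1 y=1 u=0 n0=1 x=1 q=1 r=1 clk=1 p=1
t8.Δ3 v=0 z=1 y=1 u=0 n0=1 x=1 q=1 r=1 clk=1 p=1
t8.Δ4 v=0 z=1 y=0 u=0 n0=1 x=1 q=1 r=1 clk=1 p=1
t8.Δ5 v=0 z=1 y=0 u=0 n0=1 x=1 q=1 r=1 clk=1 p=0

1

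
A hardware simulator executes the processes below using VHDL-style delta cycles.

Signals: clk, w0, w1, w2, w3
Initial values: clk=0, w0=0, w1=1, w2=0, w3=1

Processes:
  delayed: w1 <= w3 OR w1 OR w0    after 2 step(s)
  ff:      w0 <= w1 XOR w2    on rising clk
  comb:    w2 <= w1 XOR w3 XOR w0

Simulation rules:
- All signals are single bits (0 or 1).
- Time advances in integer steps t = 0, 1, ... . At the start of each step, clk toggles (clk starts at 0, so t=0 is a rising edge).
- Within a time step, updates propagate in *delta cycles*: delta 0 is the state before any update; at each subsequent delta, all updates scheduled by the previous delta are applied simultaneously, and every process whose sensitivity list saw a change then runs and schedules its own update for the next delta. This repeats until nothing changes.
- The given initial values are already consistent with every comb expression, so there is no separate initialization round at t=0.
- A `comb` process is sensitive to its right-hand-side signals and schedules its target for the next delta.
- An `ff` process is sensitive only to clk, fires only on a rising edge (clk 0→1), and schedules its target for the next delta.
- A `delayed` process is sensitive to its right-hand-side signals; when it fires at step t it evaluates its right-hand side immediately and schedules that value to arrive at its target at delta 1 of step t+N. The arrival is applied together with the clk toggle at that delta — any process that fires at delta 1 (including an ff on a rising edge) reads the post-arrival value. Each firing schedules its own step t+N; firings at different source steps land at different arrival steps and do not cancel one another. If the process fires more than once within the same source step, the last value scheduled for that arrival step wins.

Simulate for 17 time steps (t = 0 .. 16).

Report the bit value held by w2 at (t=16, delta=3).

1

t0.Δ0 clk=0 w0=0 w1=1 w2=0 w3=1
t0.Δ1 clk=1 w0=0 w1=1 w2=0 w3=1
t0.Δ2 clk=1 w0=1 w1=1 w2=0 w3=1
t0.Δ3 clk=1 w0=1 w1=1 w2=1 w3=1
t1.Δ0 clk=1 w0=1 w1=1 w2=1 w3=1
t1.Δ1 clk=0 w0=1 w1=1 w2=1 w3=1
t2.Δ0 clk=0 w0=1 w1=1 w2=1 w3=1
t2.Δ1 clk=1 w0=1 w1=1 w2=1 w3=1
t2.Δ2 clk=1 w0=0 w1=1 w2=1 w3=1
t2.Δ3 clk=1 w0=0 w1=1 w2=0 w3=1
t3.Δ0 clk=1 w0=0 w1=1 w2=0 w3=1
t3.Δ1 clk=0 w0=0 w1=1 w2=0 w3=1
t4.Δ0 clk=0 w0=0 w1=1 w2=0 w3=1
t4.Δ1 clk=1 w0=0 w1=1 w2=0 w3=1
t4.Δ2 clk=1 w0=1 w1=1 w2=0 w3=1
t4.Δ3 clk=1 w0=1 w1=1 w2=1 w3=1
t5.Δ0 clk=1 w0=1 w1=1 w2=1 w3=1
t5.Δ1 clk=0 w0=1 w1=1 w2=1 w3=1
t6.Δ0 clk=0 w0=1 w1=1 w2=1 w3=1
t6.Δ1 clk=1 w0=1 w1=1 w2=1 w3=1
t6.Δ2 clk=1 w0=0 w1=1 w2=1 w3=1
t6.Δ3 clk=1 w0=0 w1=1 w2=0 w3=1
t7.Δ0 clk=1 w0=0 w1=1 w2=0 w3=1
t7.Δ1 clk=0 w0=0 w1=1 w2=0 w3=1
t8.Δ0 clk=0 w0=0 w1=1 w2=0 w3=1
t8.Δ1 clk=1 w0=0 w1=1 w2=0 w3=1
t8.Δ2 clk=1 w0=1 w1=1 w2=0 w3=1
t8.Δ3 clk=1 w0=1 w1=1 w2=1 w3=1
t9.Δ0 clk=1 w0=1 w1=1 w2=1 w3=1
t9.Δ1 clk=0 w0=1 w1=1 w2=1 w3=1
t10.Δ0 clk=0 w0=1 w1=1 w2=1 w3=1
t10.Δ1 clk=1 w0=1 w1=1 w2=1 w3=1
t10.Δ2 clk=1 w0=0 w1=1 w2=1 w3=1
t10.Δ3 clk=1 w0=0 w1=1 w2=0 w3=1
t11.Δ0 clk=1 w0=0 w1=1 w2=0 w3=1
t11.Δ1 clk=0 w0=0 w1=1 w2=0 w3=1
t12.Δ0 clk=0 w0=0 w1=1 w2=0 w3=1
t12.Δ1 clk=1 w0=0 w1=1 w2=0 w3=1
t12.Δ2 clk=1 w0=1 w1=1 w2=0 w3=1
t12.Δ3 clk=1 w0=1 w1=1 w2=1 w3=1
t13.Δ0 clk=1 w0=1 w1=1 w2=1 w3=1
t13.Δ1 clk=0 w0=1 w1=1 w2=1 w3=1
t14.Δ0 clk=0 w0=1 w1=1 w2=1 w3=1
t14.Δ1 clk=1 w0=1 w1=1 w2=1 w3=1
t14.Δ2 clk=1 w0=0 w1=1 w2=1 w3=1
t14.Δ3 clk=1 w0=0 w1=1 w2=0 w3=1
t15.Δ0 clk=1 w0=0 w1=1 w2=0 w3=1
t15.Δ1 clk=0 w0=0 w1=1 w2=0 w3=1
t16.Δ0 clk=0 w0=0 w1=1 w2=0 w3=1
t16.Δ1 clk=1 w0=0 w1=1 w2=0 w3=1
t16.Δ2 clk=1 w0=1 w1=1 w2=0 w3=1
t16.Δ3 clk=1 w0=1 w1=1 w2=1 w3=1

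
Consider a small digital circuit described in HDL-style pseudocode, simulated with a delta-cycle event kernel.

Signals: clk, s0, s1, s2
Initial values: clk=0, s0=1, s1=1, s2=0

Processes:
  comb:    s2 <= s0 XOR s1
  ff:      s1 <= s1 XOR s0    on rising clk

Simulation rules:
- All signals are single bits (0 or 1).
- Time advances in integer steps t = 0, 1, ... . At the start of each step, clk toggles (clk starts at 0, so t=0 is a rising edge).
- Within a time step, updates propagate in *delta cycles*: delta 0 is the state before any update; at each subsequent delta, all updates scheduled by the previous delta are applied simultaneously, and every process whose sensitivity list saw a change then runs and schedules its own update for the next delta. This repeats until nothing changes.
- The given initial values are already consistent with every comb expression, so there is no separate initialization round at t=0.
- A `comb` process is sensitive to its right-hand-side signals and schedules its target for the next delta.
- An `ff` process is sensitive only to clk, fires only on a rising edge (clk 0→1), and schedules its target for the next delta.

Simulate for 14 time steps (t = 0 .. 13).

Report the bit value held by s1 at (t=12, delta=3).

[bits: clk,s0,s2,s1]
t=0: Δ0=0101 Δ1=1101 Δ2=1100 Δ3=1110 | 3Δ
t=1: Δ0=1110 Δ1=0110 | 1Δ
t=2: Δ0=0110 Δ1=1110 Δ2=1111 Δ3=1101 | 3Δ
t=3: Δ0=1101 Δ1=0101 | 1Δ
t=4: Δ0=0101 Δ1=1101 Δ2=1100 Δ3=1110 | 3Δ
t=5: Δ0=1110 Δ1=0110 | 1Δ
t=6: Δ0=0110 Δ1=1110 Δ2=1111 Δ3=1101 | 3Δ
t=7: Δ0=1101 Δ1=0101 | 1Δ
t=8: Δ0=0101 Δ1=1101 Δ2=1100 Δ3=1110 | 3Δ
t=9: Δ0=1110 Δ1=0110 | 1Δ
t=10: Δ0=0110 Δ1=1110 Δ2=1111 Δ3=1101 | 3Δ
t=11: Δ0=1101 Δ1=0101 | 1Δ
t=12: Δ0=0101 Δ1=1101 Δ2=1100 Δ3=1110 | 3Δ
t=13: Δ0=1110 Δ1=0110 | 1Δ

0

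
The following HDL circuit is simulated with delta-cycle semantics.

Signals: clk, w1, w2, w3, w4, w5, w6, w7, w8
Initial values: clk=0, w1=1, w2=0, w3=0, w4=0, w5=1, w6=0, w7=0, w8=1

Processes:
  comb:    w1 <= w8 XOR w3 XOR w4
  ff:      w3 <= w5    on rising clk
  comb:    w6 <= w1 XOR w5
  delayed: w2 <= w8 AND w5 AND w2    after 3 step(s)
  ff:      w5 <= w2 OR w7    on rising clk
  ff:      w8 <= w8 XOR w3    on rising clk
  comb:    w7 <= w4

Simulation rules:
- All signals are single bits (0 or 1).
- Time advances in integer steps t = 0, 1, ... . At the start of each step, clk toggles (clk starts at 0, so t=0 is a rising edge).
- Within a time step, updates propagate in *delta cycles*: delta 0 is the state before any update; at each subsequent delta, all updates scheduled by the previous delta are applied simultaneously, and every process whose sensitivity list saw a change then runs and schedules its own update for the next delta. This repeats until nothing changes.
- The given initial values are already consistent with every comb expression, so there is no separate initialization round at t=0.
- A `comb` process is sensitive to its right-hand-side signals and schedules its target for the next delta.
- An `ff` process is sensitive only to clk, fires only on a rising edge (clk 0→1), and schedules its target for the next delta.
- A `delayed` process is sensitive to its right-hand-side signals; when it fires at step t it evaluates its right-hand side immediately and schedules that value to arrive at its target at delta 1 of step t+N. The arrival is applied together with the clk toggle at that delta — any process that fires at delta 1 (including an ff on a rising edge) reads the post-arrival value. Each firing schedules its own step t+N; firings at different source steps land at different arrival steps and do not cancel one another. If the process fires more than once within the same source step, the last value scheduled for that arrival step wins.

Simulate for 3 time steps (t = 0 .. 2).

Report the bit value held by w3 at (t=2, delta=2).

t=0 Δ0: w7=0 w1=1 w8=1 w4=0 w2=0 w5=1 w3=0 w6=0 clk=0
  Δ1: clk:0→1
  Δ2: w5:1→0, w3:0→1
  Δ3: w1:1→0, w6:0→1
  Δ4: w6:1→0
  (4Δ to stable)
t=1 Δ0: w7=0 w1=0 w8=1 w4=0 w2=0 w5=0 w3=1 w6=0 clk=1
  Δ1: clk:1→0
  (1Δ to stable)
t=2 Δ0: w7=0 w1=0 w8=1 w4=0 w2=0 w5=0 w3=1 w6=0 clk=0
  Δ1: clk:0→1
  Δ2: w8:1→0, w3:1→0
  (2Δ to stable)

0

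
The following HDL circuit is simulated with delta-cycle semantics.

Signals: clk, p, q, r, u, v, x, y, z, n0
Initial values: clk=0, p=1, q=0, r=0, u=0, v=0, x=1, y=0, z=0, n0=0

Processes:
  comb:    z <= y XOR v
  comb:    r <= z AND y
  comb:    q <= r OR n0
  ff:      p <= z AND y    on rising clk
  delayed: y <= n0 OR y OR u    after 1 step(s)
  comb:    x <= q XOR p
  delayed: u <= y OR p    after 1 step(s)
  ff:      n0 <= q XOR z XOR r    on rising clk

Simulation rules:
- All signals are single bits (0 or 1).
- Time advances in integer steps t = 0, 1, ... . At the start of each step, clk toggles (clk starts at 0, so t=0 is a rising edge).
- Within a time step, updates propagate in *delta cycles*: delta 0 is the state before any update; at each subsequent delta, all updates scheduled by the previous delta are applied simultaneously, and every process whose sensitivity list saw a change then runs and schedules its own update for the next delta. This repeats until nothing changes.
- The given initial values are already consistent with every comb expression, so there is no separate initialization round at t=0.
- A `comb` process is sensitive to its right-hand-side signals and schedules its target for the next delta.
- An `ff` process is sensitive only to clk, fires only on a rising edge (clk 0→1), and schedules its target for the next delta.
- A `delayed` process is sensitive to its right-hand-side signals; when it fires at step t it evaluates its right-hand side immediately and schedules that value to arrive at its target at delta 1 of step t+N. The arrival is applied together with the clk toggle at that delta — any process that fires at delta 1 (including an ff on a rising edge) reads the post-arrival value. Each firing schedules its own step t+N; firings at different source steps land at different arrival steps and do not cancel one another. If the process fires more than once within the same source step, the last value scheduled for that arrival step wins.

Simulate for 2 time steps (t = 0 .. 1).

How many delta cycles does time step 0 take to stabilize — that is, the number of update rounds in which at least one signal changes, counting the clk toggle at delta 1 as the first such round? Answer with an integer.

t0.Δ0 q=0 r=0 v=0 p=1 x=1 u=0 y=0 z=0 n0=0 clk=0
t0.Δ1 q=0 r=0 v=0 p=1 x=1 u=0 y=0 z=0 n0=0 clk=1
t0.Δ2 q=0 r=0 v=0 p=0 x=1 u=0 y=0 z=0 n0=0 clk=1
t0.Δ3 q=0 r=0 v=0 p=0 x=0 u=0 y=0 z=0 n0=0 clk=1
t1.Δ0 q=0 r=0 v=0 p=0 x=0 u=0 y=0 z=0 n0=0 clk=1
t1.Δ1 q=0 r=0 v=0 p=0 x=0 u=0 y=0 z=0 n0=0 clk=0

3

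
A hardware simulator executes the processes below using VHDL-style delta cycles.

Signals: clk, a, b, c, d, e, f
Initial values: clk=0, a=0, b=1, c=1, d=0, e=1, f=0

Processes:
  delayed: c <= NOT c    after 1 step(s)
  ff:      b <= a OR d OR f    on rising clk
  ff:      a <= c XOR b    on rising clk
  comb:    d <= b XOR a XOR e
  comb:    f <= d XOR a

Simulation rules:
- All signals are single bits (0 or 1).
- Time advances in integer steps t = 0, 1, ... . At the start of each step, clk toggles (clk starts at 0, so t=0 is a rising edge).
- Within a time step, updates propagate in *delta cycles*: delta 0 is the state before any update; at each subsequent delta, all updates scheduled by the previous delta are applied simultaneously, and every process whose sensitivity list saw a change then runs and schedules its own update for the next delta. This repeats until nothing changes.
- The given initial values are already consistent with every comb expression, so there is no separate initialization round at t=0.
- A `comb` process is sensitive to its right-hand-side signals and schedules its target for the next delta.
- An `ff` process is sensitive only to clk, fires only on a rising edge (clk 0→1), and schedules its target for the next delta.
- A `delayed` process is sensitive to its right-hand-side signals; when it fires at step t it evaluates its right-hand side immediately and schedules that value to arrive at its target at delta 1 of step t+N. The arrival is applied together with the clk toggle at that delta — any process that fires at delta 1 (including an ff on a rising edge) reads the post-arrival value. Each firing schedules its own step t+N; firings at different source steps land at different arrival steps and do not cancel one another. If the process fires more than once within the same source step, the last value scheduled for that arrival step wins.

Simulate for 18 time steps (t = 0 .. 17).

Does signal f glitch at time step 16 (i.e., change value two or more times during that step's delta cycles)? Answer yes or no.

[bits: f,b,clk,e,d,c,a]
t=0: Δ0=0101010 Δ1=0111010 Δ2=0011010 Δ3=0011110 Δ4=1011110 | 4Δ
t=1: Δ0=1011110 Δ1=1001110 | 1Δ
t=2: Δ0=1001110 Δ1=1011110 Δ2=1111111 Δ3=0111111 | 3Δ
t=3: Δ0=0111111 Δ1=0101111 | 1Δ
t=4: Δ0=0101111 Δ1=0111111 Δ2=0111110 Δ3=1111010 Δ4=0111010 | 4Δ
t=5: Δ0=0111010 Δ1=0101010 | 1Δ
t=6: Δ0=0101010 Δ1=0111010 Δ2=0011010 Δ3=0011110 Δ4=1011110 | 4Δ
t=7: Δ0=1011110 Δ1=1001110 | 1Δ
t=8: Δ0=1001110 Δ1=1011110 Δ2=1111111 Δ3=0111111 | 3Δ
t=9: Δ0=0111111 Δ1=0101111 | 1Δ
t=10: Δ0=0101111 Δ1=0111111 Δ2=0111110 Δ3=1111010 Δ4=0111010 | 4Δ
t=11: Δ0=0111010 Δ1=0101010 | 1Δ
t=12: Δ0=0101010 Δ1=0111010 Δ2=0011010 Δ3=0011110 Δ4=1011110 | 4Δ
t=13: Δ0=1011110 Δ1=1001110 | 1Δ
t=14: Δ0=1001110 Δ1=1011110 Δ2=1111111 Δ3=0111111 | 3Δ
t=15: Δ0=0111111 Δ1=0101111 | 1Δ
t=16: Δ0=0101111 Δ1=0111111 Δ2=0111110 Δ3=1111010 Δ4=0111010 | 4Δ
t=17: Δ0=0111010 Δ1=0101010 | 1Δ

yes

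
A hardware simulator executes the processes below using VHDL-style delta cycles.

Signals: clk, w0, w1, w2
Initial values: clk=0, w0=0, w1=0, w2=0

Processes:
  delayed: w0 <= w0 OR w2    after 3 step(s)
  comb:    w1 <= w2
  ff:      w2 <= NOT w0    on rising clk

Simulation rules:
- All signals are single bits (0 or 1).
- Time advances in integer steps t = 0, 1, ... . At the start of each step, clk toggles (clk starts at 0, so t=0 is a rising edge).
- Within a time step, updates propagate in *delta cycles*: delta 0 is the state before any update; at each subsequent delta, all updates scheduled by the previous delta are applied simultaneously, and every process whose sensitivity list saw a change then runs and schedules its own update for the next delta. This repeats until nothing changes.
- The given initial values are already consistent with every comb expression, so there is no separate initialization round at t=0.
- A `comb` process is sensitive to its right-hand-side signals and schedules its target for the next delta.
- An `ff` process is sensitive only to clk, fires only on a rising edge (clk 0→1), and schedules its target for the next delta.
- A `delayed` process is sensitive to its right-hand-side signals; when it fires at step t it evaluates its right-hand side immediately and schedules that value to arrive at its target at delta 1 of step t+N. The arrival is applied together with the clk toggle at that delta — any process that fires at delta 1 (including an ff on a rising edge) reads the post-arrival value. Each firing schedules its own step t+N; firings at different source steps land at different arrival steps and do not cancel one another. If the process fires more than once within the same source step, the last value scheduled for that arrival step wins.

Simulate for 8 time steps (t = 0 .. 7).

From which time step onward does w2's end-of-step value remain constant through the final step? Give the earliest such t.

t=0 Δ0: w2=0 w1=0 w0=0 clk=0
  Δ1: clk:0→1
  Δ2: w2:0→1
  Δ3: w1:0→1
  (3Δ to stable)
t=1 Δ0: w2=1 w1=1 w0=0 clk=1
  Δ1: clk:1→0
  (1Δ to stable)
t=2 Δ0: w2=1 w1=1 w0=0 clk=0
  Δ1: clk:0→1
  (1Δ to stable)
t=3 Δ0: w2=1 w1=1 w0=0 clk=1
  Δ1: w0:0→1, clk:1→0
  (1Δ to stable)
t=4 Δ0: w2=1 w1=1 w0=1 clk=0
  Δ1: clk:0→1
  Δ2: w2:1→0
  Δ3: w1:1→0
  (3Δ to stable)
t=5 Δ0: w2=0 w1=0 w0=1 clk=1
  Δ1: clk:1→0
  (1Δ to stable)
t=6 Δ0: w2=0 w1=0 w0=1 clk=0
  Δ1: clk:0→1
  (1Δ to stable)
t=7 Δ0: w2=0 w1=0 w0=1 clk=1
  Δ1: clk:1→0
  (1Δ to stable)

4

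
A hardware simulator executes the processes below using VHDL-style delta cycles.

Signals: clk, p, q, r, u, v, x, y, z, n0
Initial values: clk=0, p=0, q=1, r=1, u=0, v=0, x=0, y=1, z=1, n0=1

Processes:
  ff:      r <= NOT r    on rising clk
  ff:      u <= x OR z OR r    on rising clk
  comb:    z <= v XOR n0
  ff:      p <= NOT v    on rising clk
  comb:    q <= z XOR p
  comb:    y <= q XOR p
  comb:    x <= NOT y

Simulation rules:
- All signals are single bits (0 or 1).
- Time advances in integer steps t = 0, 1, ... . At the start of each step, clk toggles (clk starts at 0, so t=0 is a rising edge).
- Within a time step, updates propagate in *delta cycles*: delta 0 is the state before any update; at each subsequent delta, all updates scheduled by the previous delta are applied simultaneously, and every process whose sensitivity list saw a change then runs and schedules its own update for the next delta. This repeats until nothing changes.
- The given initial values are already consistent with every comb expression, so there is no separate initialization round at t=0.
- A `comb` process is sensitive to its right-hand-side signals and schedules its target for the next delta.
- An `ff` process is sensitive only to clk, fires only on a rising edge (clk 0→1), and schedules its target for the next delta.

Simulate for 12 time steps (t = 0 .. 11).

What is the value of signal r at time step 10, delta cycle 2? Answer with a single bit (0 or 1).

1

t0.Δ0 y=1 z=1 q=1 u=0 n0=1 p=0 x=0 r=1 v=0 clk=0
t0.Δ1 y=1 z=1 q=1 u=0 n0=1 p=0 x=0 r=1 v=0 clk=1
t0.Δ2 y=1 z=1 q=1 u=1 n0=1 p=1 x=0 r=0 v=0 clk=1
t0.Δ3 y=0 z=1 q=0 u=1 n0=1 p=1 x=0 r=0 v=0 clk=1
t0.Δ4 y=1 z=1 q=0 u=1 n0=1 p=1 x=1 r=0 v=0 clk=1
t0.Δ5 y=1 z=1 q=0 u=1 n0=1 p=1 x=0 r=0 v=0 clk=1
t1.Δ0 y=1 z=1 q=0 u=1 n0=1 p=1 x=0 r=0 v=0 clk=1
t1.Δ1 y=1 z=1 q=0 u=1 n0=1 p=1 x=0 r=0 v=0 clk=0
t2.Δ0 y=1 z=1 q=0 u=1 n0=1 p=1 x=0 r=0 v=0 clk=0
t2.Δ1 y=1 z=1 q=0 u=1 n0=1 p=1 x=0 r=0 v=0 clk=1
t2.Δ2 y=1 z=1 q=0 u=1 n0=1 p=1 x=0 r=1 v=0 clk=1
t3.Δ0 y=1 z=1 q=0 u=1 n0=1 p=1 x=0 r=1 v=0 clk=1
t3.Δ1 y=1 z=1 q=0 u=1 n0=1 p=1 x=0 r=1 v=0 clk=0
t4.Δ0 y=1 z=1 q=0 u=1 n0=1 p=1 x=0 r=1 v=0 clk=0
t4.Δ1 y=1 z=1 q=0 u=1 n0=1 p=1 x=0 r=1 v=0 clk=1
t4.Δ2 y=1 z=1 q=0 u=1 n0=1 p=1 x=0 r=0 v=0 clk=1
t5.Δ0 y=1 z=1 q=0 u=1 n0=1 p=1 x=0 r=0 v=0 clk=1
t5.Δ1 y=1 z=1 q=0 u=1 n0=1 p=1 x=0 r=0 v=0 clk=0
t6.Δ0 y=1 z=1 q=0 u=1 n0=1 p=1 x=0 r=0 v=0 clk=0
t6.Δ1 y=1 z=1 q=0 u=1 n0=1 p=1 x=0 r=0 v=0 clk=1
t6.Δ2 y=1 z=1 q=0 u=1 n0=1 p=1 x=0 r=1 v=0 clk=1
t7.Δ0 y=1 z=1 q=0 u=1 n0=1 p=1 x=0 r=1 v=0 clk=1
t7.Δ1 y=1 z=1 q=0 u=1 n0=1 p=1 x=0 r=1 v=0 clk=0
t8.Δ0 y=1 z=1 q=0 u=1 n0=1 p=1 x=0 r=1 v=0 clk=0
t8.Δ1 y=1 z=1 q=0 u=1 n0=1 p=1 x=0 r=1 v=0 clk=1
t8.Δ2 y=1 z=1 q=0 u=1 n0=1 p=1 x=0 r=0 v=0 clk=1
t9.Δ0 y=1 z=1 q=0 u=1 n0=1 p=1 x=0 r=0 v=0 clk=1
t9.Δ1 y=1 z=1 q=0 u=1 n0=1 p=1 x=0 r=0 v=0 clk=0
t10.Δ0 y=1 z=1 q=0 u=1 n0=1 p=1 x=0 r=0 v=0 clk=0
t10.Δ1 y=1 z=1 q=0 u=1 n0=1 p=1 x=0 r=0 v=0 clk=1
t10.Δ2 y=1 z=1 q=0 u=1 n0=1 p=1 x=0 r=1 v=0 clk=1
t11.Δ0 y=1 z=1 q=0 u=1 n0=1 p=1 x=0 r=1 v=0 clk=1
t11.Δ1 y=1 z=1 q=0 u=1 n0=1 p=1 x=0 r=1 v=0 clk=0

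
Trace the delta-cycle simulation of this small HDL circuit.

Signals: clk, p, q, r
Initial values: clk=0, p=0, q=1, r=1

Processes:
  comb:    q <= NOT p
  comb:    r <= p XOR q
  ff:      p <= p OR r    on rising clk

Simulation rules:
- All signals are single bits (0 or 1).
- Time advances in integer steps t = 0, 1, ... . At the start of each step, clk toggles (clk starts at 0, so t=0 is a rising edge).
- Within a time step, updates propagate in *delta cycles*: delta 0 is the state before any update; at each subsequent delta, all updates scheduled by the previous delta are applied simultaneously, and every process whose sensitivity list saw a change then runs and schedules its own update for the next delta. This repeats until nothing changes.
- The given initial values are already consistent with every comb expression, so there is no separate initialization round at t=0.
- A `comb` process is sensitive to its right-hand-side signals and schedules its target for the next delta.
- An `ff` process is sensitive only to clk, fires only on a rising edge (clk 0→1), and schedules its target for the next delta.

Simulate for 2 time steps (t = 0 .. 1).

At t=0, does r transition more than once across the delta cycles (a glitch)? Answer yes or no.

t=0 Δ0: clk=0 q=1 r=1 p=0
  Δ1: clk:0→1
  Δ2: p:0→1
  Δ3: q:1→0, r:1→0
  Δ4: r:0→1
  (4Δ to stable)
t=1 Δ0: clk=1 q=0 r=1 p=1
  Δ1: clk:1→0
  (1Δ to stable)

yes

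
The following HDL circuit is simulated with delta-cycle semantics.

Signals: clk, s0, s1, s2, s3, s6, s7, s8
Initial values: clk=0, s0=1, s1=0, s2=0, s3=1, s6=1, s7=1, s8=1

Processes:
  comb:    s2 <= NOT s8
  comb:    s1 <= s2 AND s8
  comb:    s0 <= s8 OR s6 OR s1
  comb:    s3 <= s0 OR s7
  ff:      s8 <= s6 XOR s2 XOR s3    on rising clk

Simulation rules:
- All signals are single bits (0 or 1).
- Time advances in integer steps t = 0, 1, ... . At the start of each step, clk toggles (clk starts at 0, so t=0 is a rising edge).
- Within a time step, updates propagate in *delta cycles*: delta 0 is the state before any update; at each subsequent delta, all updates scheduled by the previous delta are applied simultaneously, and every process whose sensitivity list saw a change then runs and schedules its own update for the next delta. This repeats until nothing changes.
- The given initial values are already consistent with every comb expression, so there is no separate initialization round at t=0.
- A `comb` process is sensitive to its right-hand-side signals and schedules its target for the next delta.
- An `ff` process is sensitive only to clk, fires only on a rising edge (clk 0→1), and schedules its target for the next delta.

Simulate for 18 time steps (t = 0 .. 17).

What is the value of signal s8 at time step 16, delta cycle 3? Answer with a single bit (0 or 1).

t=0 Δ0: s7=1 s3=1 s8=1 s2=0 clk=0 s1=0 s0=1 s6=1
  Δ1: clk:0→1
  Δ2: s8:1→0
  Δ3: s2:0→1
  (3Δ to stable)
t=1 Δ0: s7=1 s3=1 s8=0 s2=1 clk=1 s1=0 s0=1 s6=1
  Δ1: clk:1→0
  (1Δ to stable)
t=2 Δ0: s7=1 s3=1 s8=0 s2=1 clk=0 s1=0 s0=1 s6=1
  Δ1: clk:0→1
  Δ2: s8:0→1
  Δ3: s2:1→0, s1:0→1
  Δ4: s1:1→0
  (4Δ to stable)
t=3 Δ0: s7=1 s3=1 s8=1 s2=0 clk=1 s1=0 s0=1 s6=1
  Δ1: clk:1→0
  (1Δ to stable)
t=4 Δ0: s7=1 s3=1 s8=1 s2=0 clk=0 s1=0 s0=1 s6=1
  Δ1: clk:0→1
  Δ2: s8:1→0
  Δ3: s2:0→1
  (3Δ to stable)
t=5 Δ0: s7=1 s3=1 s8=0 s2=1 clk=1 s1=0 s0=1 s6=1
  Δ1: clk:1→0
  (1Δ to stable)
t=6 Δ0: s7=1 s3=1 s8=0 s2=1 clk=0 s1=0 s0=1 s6=1
  Δ1: clk:0→1
  Δ2: s8:0→1
  Δ3: s2:1→0, s1:0→1
  Δ4: s1:1→0
  (4Δ to stable)
t=7 Δ0: s7=1 s3=1 s8=1 s2=0 clk=1 s1=0 s0=1 s6=1
  Δ1: clk:1→0
  (1Δ to stable)
t=8 Δ0: s7=1 s3=1 s8=1 s2=0 clk=0 s1=0 s0=1 s6=1
  Δ1: clk:0→1
  Δ2: s8:1→0
  Δ3: s2:0→1
  (3Δ to stable)
t=9 Δ0: s7=1 s3=1 s8=0 s2=1 clk=1 s1=0 s0=1 s6=1
  Δ1: clk:1→0
  (1Δ to stable)
t=10 Δ0: s7=1 s3=1 s8=0 s2=1 clk=0 s1=0 s0=1 s6=1
  Δ1: clk:0→1
  Δ2: s8:0→1
  Δ3: s2:1→0, s1:0→1
  Δ4: s1:1→0
  (4Δ to stable)
t=11 Δ0: s7=1 s3=1 s8=1 s2=0 clk=1 s1=0 s0=1 s6=1
  Δ1: clk:1→0
  (1Δ to stable)
t=12 Δ0: s7=1 s3=1 s8=1 s2=0 clk=0 s1=0 s0=1 s6=1
  Δ1: clk:0→1
  Δ2: s8:1→0
  Δ3: s2:0→1
  (3Δ to stable)
t=13 Δ0: s7=1 s3=1 s8=0 s2=1 clk=1 s1=0 s0=1 s6=1
  Δ1: clk:1→0
  (1Δ to stable)
t=14 Δ0: s7=1 s3=1 s8=0 s2=1 clk=0 s1=0 s0=1 s6=1
  Δ1: clk:0→1
  Δ2: s8:0→1
  Δ3: s2:1→0, s1:0→1
  Δ4: s1:1→0
  (4Δ to stable)
t=15 Δ0: s7=1 s3=1 s8=1 s2=0 clk=1 s1=0 s0=1 s6=1
  Δ1: clk:1→0
  (1Δ to stable)
t=16 Δ0: s7=1 s3=1 s8=1 s2=0 clk=0 s1=0 s0=1 s6=1
  Δ1: clk:0→1
  Δ2: s8:1→0
  Δ3: s2:0→1
  (3Δ to stable)
t=17 Δ0: s7=1 s3=1 s8=0 s2=1 clk=1 s1=0 s0=1 s6=1
  Δ1: clk:1→0
  (1Δ to stable)

0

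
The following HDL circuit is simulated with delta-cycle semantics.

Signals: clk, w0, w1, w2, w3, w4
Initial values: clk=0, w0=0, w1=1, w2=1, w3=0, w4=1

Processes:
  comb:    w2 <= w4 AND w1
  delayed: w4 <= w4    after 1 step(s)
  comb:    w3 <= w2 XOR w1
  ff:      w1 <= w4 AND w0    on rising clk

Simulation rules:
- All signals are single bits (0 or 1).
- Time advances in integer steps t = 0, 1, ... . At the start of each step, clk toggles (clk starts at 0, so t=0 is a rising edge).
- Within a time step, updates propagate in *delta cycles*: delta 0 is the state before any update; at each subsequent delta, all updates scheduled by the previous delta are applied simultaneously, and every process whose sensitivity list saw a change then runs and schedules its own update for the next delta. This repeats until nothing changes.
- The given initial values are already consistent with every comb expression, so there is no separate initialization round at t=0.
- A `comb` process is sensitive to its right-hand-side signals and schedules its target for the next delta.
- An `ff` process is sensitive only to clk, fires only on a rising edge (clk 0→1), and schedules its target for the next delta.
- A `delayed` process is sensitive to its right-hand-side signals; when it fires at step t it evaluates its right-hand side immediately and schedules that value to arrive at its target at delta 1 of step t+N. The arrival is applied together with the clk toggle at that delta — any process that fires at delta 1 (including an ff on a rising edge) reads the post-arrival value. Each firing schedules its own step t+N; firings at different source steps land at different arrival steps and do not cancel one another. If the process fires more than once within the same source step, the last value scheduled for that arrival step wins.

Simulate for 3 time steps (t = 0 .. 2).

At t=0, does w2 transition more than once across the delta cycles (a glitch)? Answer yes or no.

t0.Δ0 w3=0 clk=0 w1=1 w4=1 w0=0 w2=1
t0.Δ1 w3=0 clk=1 w1=1 w4=1 w0=0 w2=1
t0.Δ2 w3=0 clk=1 w1=0 w4=1 w0=0 w2=1
t0.Δ3 w3=1 clk=1 w1=0 w4=1 w0=0 w2=0
t0.Δ4 w3=0 clk=1 w1=0 w4=1 w0=0 w2=0
t1.Δ0 w3=0 clk=1 w1=0 w4=1 w0=0 w2=0
t1.Δ1 w3=0 clk=0 w1=0 w4=1 w0=0 w2=0
t2.Δ0 w3=0 clk=0 w1=0 w4=1 w0=0 w2=0
t2.Δ1 w3=0 clk=1 w1=0 w4=1 w0=0 w2=0

no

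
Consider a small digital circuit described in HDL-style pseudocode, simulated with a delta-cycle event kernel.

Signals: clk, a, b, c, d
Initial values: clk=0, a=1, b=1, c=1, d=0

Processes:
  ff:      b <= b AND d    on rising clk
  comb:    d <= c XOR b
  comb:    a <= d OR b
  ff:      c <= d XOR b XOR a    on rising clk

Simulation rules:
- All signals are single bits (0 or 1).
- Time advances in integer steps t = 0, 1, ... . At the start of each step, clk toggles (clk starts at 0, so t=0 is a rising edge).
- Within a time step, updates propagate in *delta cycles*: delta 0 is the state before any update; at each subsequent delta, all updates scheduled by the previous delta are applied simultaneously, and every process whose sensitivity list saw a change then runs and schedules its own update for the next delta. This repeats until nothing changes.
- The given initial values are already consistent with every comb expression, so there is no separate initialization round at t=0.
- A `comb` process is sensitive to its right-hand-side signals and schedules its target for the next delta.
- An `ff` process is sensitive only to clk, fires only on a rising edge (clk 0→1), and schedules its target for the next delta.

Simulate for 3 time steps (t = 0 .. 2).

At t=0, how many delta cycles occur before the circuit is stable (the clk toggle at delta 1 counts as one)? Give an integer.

t0.Δ0 a=1 b=1 d=0 c=1 clk=0
t0.Δ1 a=1 b=1 d=0 c=1 clk=1
t0.Δ2 a=1 b=0 d=0 c=0 clk=1
t0.Δ3 a=0 b=0 d=0 c=0 clk=1
t1.Δ0 a=0 b=0 d=0 c=0 clk=1
t1.Δ1 a=0 b=0 d=0 c=0 clk=0
t2.Δ0 a=0 b=0 d=0 c=0 clk=0
t2.Δ1 a=0 b=0 d=0 c=0 clk=1

3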